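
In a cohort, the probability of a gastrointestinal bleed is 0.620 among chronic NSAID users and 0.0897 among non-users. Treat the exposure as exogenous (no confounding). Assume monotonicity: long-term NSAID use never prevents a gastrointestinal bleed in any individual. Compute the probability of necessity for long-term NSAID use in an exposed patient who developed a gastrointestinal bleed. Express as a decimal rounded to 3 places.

Let p₁ = 0.62, p₀ = 0.0897.
Under exogeneity and monotonicity, PN = (p₁ − p₀) / p₁.
PN = (0.62 − 0.0897) / 0.62 = 0.5303 / 0.62 ≈ 0.8553

PN ≈ 0.855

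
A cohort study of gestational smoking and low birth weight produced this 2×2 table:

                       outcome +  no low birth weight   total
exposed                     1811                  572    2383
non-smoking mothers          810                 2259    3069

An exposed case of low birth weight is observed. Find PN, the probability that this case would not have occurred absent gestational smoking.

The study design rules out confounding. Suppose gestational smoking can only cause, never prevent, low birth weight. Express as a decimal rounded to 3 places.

p₁ = P(outcome | exposed) = 1811/2383 = 0.75997
p₀ = P(outcome | unexposed) = 810/3069 = 0.26393
Under exogeneity and monotonicity, PN = (p₁ − p₀)/p₁.
PN = (0.75997 − 0.26393) / 0.75997 ≈ 0.6527

PN ≈ 0.653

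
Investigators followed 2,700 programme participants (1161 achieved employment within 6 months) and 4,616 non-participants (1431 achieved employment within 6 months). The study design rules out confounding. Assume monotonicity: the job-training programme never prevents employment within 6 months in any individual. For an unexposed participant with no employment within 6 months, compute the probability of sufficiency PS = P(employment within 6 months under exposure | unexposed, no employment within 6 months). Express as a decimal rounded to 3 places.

p₁ = P(outcome | exposed) = 1161/2700 = 0.43
p₀ = P(outcome | unexposed) = 1431/4616 = 0.31001
Under exogeneity and monotonicity, PS = (p₁ − p₀) / (1 − p₀).
PS = (0.43 − 0.31001) / (1 − 0.31001) = 0.11999 / 0.68999 ≈ 0.1739

PS ≈ 0.174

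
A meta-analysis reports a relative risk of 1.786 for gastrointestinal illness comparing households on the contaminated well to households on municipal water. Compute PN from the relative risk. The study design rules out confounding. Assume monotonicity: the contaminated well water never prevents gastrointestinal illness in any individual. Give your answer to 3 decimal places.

PN ≈ 0.440

Under exogeneity and monotonicity, PN = (RR − 1) / RR = 1 − 1/RR.
PN = (1.786 − 1) / 1.786 = 0.786 / 1.786 ≈ 0.4401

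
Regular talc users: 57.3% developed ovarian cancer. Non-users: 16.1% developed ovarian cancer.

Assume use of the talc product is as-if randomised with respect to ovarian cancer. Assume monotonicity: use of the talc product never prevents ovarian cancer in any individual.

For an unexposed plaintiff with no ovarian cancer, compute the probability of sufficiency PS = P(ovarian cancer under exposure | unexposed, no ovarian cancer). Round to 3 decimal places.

p₁ = 0.573, p₀ = 0.161.
Under exogeneity and monotonicity, PS = (p₁ − p₀) / (1 − p₀).
PS = (0.573 − 0.161) / (1 − 0.161) = 0.412 / 0.839 ≈ 0.4911

PS ≈ 0.491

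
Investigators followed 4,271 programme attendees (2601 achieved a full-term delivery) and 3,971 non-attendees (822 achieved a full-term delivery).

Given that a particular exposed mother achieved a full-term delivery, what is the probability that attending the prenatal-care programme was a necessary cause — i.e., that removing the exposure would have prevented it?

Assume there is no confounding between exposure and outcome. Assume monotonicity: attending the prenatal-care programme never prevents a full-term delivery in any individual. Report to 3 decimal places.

p₁ = P(outcome | exposed) = 2601/4271 = 0.60899
p₀ = P(outcome | unexposed) = 822/3971 = 0.207
Under exogeneity and monotonicity, PN = (p₁ − p₀) / p₁.
PN = (0.60899 − 0.207) / 0.60899 = 0.40199 / 0.60899 ≈ 0.6601

PN ≈ 0.660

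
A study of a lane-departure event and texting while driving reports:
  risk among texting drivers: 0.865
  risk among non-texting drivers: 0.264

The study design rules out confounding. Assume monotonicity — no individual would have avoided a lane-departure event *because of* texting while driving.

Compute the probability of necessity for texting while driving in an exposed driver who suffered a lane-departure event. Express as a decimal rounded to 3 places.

PN ≈ 0.695

Let p₁ = 0.865, p₀ = 0.264.
Under exogeneity and monotonicity, PN = (p₁ − p₀) / p₁.
PN = (0.865 − 0.264) / 0.865 = 0.601 / 0.865 ≈ 0.6948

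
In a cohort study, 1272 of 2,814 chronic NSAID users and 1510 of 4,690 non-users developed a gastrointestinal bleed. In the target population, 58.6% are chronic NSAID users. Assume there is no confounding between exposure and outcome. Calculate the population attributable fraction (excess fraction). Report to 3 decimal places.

p₁ = P(outcome | exposed) = 1272/2814 = 0.45203
p₀ = P(outcome | unexposed) = 1510/4690 = 0.32196
Overall risk P(Y=1) = π·p₁ + (1−π)·p₀ = 0.586×0.45203 + 0.414×0.32196 = 0.39818.
Under exogeneity, PAF = [P(Y=1) − p₀] / P(Y=1).
PAF = (0.39818 − 0.32196) / 0.39818 ≈ 0.1914

PAF ≈ 0.191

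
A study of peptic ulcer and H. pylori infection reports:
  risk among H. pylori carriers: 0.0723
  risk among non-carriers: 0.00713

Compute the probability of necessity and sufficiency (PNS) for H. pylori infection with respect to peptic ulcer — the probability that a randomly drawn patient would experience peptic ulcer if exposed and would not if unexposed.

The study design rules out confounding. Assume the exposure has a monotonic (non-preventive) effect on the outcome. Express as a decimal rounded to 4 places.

PNS ≈ 0.0652

Let p₁ = 0.0723, p₀ = 0.00713.
Under exogeneity and monotonicity, PNS = p₁ − p₀.
PNS = 0.0723 − 0.00713 = 0.06517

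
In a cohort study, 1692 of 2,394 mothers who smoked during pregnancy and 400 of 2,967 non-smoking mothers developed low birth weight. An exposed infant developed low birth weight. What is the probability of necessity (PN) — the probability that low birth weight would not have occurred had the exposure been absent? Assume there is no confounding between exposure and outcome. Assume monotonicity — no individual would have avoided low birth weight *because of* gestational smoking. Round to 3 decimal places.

p₁ = P(outcome | exposed) = 1692/2394 = 0.70677
p₀ = P(outcome | unexposed) = 400/2967 = 0.13482
Under exogeneity and monotonicity, PN = (p₁ − p₀) / p₁.
PN = (0.70677 − 0.13482) / 0.70677 = 0.57195 / 0.70677 ≈ 0.8092

PN ≈ 0.809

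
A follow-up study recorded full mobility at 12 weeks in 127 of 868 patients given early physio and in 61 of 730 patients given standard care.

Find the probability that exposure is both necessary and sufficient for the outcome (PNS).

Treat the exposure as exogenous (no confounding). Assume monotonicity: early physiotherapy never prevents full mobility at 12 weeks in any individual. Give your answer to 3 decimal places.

p₁ = P(outcome | exposed) = 127/868 = 0.14631
p₀ = P(outcome | unexposed) = 61/730 = 0.083562
Under exogeneity and monotonicity, PNS = p₁ − p₀.
PNS = 0.14631 − 0.083562 = 0.062752

PNS ≈ 0.063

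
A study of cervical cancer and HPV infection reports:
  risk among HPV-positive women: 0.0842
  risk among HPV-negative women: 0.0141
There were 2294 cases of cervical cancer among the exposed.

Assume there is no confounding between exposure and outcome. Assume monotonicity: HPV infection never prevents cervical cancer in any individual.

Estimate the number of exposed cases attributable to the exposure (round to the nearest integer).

about 1910 cases

Let p₁ = 0.0842, p₀ = 0.0141.
PN = (p₁ − p₀)/p₁ = (0.0842 − 0.0141) / 0.0842 ≈ 0.83254.
Attributable cases ≈ PN × (exposed cases) = 0.83254 × 2294 ≈ 1909.85.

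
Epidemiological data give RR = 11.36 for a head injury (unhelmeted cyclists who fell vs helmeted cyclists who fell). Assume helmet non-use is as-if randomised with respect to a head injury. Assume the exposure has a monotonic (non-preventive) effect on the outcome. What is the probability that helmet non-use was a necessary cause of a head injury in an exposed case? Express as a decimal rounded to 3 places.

PN ≈ 0.912

Under exogeneity and monotonicity, PN = (RR − 1) / RR = 1 − 1/RR.
PN = (11.36 − 1) / 11.36 = 10.36 / 11.36 ≈ 0.9120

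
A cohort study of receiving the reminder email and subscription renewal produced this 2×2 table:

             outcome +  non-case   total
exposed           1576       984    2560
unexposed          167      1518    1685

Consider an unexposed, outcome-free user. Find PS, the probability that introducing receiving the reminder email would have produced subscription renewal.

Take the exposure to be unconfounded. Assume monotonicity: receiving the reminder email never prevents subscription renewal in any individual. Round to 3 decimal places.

PS ≈ 0.573

p₁ = P(outcome | exposed) = 1576/2560 = 0.61562
p₀ = P(outcome | unexposed) = 167/1685 = 0.09911
Under exogeneity and monotonicity, PS = (p₁ − p₀)/(1 − p₀).
PS = (0.61562 − 0.09911) / 0.90089 ≈ 0.5733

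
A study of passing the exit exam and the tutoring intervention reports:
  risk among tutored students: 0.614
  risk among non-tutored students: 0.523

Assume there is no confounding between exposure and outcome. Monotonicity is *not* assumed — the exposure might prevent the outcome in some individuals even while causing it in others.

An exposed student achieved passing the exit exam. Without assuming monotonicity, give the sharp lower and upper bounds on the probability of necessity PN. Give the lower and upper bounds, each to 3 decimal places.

Let p₁ = 0.614, p₀ = 0.523.
Under exogeneity alone the bounds on PN are max{0,(p₁−p₀)/p₁} ≤ PN ≤ min{1,(1−p₀)/p₁}.
  lower = (p₁ − p₀)/p₁ = 0.091 / 0.614 ≈ 0.1482
  upper = min{1, (1 − p₀)/p₁} = 0.477 / 0.614 ≈ 0.7769

0.148 ≤ PN ≤ 0.777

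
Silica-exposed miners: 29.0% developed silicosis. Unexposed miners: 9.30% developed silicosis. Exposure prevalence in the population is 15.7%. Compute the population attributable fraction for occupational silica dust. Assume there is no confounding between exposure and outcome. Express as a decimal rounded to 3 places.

PAF ≈ 0.250

p₁ = 0.29, p₀ = 0.093.
Overall risk P(Y=1) = π·p₁ + (1−π)·p₀ = 0.157×0.29 + 0.843×0.093 = 0.12393.
Under exogeneity, PAF = [P(Y=1) − p₀] / P(Y=1).
PAF = (0.12393 − 0.093) / 0.12393 ≈ 0.2496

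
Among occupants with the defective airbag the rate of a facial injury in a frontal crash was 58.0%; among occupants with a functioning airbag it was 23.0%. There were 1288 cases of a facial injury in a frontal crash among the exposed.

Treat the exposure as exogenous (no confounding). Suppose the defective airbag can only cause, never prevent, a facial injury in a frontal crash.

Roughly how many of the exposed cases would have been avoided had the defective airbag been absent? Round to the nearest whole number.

about 777 cases

p₁ = 0.58, p₀ = 0.23.
PN = (p₁ − p₀)/p₁ = (0.58 − 0.23) / 0.58 ≈ 0.60345.
Attributable cases ≈ PN × (exposed cases) = 0.60345 × 1288 ≈ 777.24.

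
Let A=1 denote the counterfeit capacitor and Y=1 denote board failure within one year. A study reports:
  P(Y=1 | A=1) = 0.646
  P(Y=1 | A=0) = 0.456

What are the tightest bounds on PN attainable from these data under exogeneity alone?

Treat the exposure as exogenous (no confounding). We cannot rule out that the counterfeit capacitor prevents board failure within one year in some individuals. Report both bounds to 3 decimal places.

0.294 ≤ PN ≤ 0.842

Let p₁ = 0.646, p₀ = 0.456.
Under exogeneity alone the bounds on PN are max{0,(p₁−p₀)/p₁} ≤ PN ≤ min{1,(1−p₀)/p₁}.
  lower = (p₁ − p₀)/p₁ = 0.19 / 0.646 ≈ 0.2941
  upper = min{1, (1 − p₀)/p₁} = 0.544 / 0.646 ≈ 0.8421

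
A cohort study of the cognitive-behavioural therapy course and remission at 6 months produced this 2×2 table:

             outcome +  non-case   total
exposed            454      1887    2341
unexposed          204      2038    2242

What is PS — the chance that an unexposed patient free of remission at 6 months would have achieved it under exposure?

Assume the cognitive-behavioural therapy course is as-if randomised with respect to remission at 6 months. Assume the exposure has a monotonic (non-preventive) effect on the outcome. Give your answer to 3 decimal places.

p₁ = P(outcome | exposed) = 454/2341 = 0.19393
p₀ = P(outcome | unexposed) = 204/2242 = 0.09099
Under exogeneity and monotonicity, PS = (p₁ − p₀)/(1 − p₀).
PS = (0.19393 − 0.09099) / 0.90901 ≈ 0.1132

PS ≈ 0.113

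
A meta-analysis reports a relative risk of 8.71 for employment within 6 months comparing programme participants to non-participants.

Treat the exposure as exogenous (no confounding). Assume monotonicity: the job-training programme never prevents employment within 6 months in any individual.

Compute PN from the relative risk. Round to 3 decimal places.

PN ≈ 0.885

Under exogeneity and monotonicity, PN = (RR − 1) / RR = 1 − 1/RR.
PN = (8.71 − 1) / 8.71 = 7.71 / 8.71 ≈ 0.8852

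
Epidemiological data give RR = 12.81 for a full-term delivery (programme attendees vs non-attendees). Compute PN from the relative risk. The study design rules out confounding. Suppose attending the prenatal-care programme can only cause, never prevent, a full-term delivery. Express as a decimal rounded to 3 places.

PN ≈ 0.922

Under exogeneity and monotonicity, PN = (RR − 1) / RR = 1 − 1/RR.
PN = (12.81 − 1) / 12.81 = 11.81 / 12.81 ≈ 0.9219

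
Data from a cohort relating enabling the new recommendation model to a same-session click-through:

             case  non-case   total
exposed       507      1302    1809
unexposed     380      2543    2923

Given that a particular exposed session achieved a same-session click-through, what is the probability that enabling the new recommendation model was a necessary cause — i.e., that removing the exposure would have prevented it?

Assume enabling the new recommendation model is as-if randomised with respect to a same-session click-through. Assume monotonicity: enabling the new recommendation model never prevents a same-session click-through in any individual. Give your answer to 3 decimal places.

p₁ = P(outcome | exposed) = 507/1809 = 0.28027
p₀ = P(outcome | unexposed) = 380/2923 = 0.13
Under exogeneity and monotonicity, PN = (p₁ − p₀)/p₁.
PN = (0.28027 − 0.13) / 0.28027 ≈ 0.5361

PN ≈ 0.536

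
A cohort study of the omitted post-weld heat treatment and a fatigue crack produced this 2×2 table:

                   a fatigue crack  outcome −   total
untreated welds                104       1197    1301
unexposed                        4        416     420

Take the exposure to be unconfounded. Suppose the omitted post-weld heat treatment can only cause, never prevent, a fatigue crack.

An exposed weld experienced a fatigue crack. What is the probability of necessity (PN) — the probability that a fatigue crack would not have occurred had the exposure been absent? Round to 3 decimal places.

p₁ = P(outcome | exposed) = 104/1301 = 0.079939
p₀ = P(outcome | unexposed) = 4/420 = 0.0095238
Under exogeneity and monotonicity, PN = (p₁ − p₀) / p₁.
PN = (0.079939 − 0.0095238) / 0.079939 = 0.070415 / 0.079939 ≈ 0.8809

PN ≈ 0.881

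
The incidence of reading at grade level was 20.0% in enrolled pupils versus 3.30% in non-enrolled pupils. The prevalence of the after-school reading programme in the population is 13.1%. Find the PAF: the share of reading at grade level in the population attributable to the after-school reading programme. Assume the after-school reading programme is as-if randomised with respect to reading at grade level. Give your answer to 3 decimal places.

p₁ = 0.2, p₀ = 0.033.
Overall risk P(Y=1) = π·p₁ + (1−π)·p₀ = 0.131×0.2 + 0.869×0.033 = 0.054877.
Under exogeneity, PAF = [P(Y=1) − p₀] / P(Y=1).
PAF = (0.054877 − 0.033) / 0.054877 ≈ 0.3987

PAF ≈ 0.399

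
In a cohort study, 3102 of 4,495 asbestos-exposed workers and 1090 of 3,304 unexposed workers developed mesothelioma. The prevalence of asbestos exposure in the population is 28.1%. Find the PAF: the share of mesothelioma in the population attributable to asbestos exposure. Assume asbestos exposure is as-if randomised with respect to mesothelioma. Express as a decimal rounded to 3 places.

p₁ = P(outcome | exposed) = 3102/4495 = 0.6901
p₀ = P(outcome | unexposed) = 1090/3304 = 0.3299
Overall risk P(Y=1) = π·p₁ + (1−π)·p₀ = 0.281×0.6901 + 0.719×0.3299 = 0.43112.
Under exogeneity, PAF = [P(Y=1) − p₀] / P(Y=1).
PAF = (0.43112 − 0.3299) / 0.43112 ≈ 0.2348

PAF ≈ 0.235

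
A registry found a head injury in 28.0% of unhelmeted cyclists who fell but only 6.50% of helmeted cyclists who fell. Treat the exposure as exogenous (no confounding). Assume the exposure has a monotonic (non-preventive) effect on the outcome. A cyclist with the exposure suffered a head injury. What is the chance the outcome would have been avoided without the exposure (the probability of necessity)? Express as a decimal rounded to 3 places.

PN ≈ 0.768

p₁ = 0.28, p₀ = 0.065.
Under exogeneity and monotonicity, PN = (p₁ − p₀) / p₁.
PN = (0.28 − 0.065) / 0.28 = 0.215 / 0.28 ≈ 0.7679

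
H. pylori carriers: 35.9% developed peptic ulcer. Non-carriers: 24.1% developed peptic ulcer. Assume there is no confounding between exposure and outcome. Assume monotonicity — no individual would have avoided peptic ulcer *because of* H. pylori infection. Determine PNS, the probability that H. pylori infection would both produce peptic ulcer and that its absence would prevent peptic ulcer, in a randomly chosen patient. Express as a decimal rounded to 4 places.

PNS ≈ 0.1180

p₁ = 0.359, p₀ = 0.241.
Under exogeneity and monotonicity, PNS = p₁ − p₀.
PNS = 0.359 − 0.241 = 0.118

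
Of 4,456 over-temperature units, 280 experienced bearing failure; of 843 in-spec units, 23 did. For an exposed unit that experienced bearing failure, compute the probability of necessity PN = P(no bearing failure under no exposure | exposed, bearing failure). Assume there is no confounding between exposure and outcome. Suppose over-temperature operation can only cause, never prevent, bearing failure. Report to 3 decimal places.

PN ≈ 0.566

p₁ = P(outcome | exposed) = 280/4456 = 0.062837
p₀ = P(outcome | unexposed) = 23/843 = 0.027284
Under exogeneity and monotonicity, PN = (p₁ − p₀) / p₁.
PN = (0.062837 − 0.027284) / 0.062837 = 0.035553 / 0.062837 ≈ 0.5658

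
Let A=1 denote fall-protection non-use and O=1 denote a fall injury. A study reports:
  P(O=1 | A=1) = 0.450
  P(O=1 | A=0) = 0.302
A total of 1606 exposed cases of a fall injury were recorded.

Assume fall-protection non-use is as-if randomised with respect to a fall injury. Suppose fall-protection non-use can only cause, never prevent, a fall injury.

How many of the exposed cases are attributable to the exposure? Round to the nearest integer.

about 528 cases

Let p₁ = 0.45, p₀ = 0.302.
PN = (p₁ − p₀)/p₁ = (0.45 − 0.302) / 0.45 ≈ 0.32889.
Attributable cases ≈ PN × (exposed cases) = 0.32889 × 1606 ≈ 528.20.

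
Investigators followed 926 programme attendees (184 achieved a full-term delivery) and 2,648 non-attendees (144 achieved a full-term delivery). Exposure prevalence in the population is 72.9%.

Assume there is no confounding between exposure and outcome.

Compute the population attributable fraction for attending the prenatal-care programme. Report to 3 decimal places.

PAF ≈ 0.659

p₁ = P(outcome | exposed) = 184/926 = 0.1987
p₀ = P(outcome | unexposed) = 144/2648 = 0.054381
Overall risk P(Y=1) = π·p₁ + (1−π)·p₀ = 0.729×0.1987 + 0.271×0.054381 = 0.15959.
Under exogeneity, PAF = [P(Y=1) − p₀] / P(Y=1).
PAF = (0.15959 − 0.054381) / 0.15959 ≈ 0.6593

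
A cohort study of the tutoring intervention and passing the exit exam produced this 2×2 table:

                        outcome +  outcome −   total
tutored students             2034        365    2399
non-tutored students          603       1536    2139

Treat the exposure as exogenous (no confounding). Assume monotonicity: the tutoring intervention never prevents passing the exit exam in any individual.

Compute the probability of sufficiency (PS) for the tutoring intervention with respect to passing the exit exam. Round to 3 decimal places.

PS ≈ 0.788

p₁ = P(outcome | exposed) = 2034/2399 = 0.84785
p₀ = P(outcome | unexposed) = 603/2139 = 0.28191
Under exogeneity and monotonicity, PS = (p₁ − p₀)/(1 − p₀).
PS = (0.84785 − 0.28191) / 0.71809 ≈ 0.7881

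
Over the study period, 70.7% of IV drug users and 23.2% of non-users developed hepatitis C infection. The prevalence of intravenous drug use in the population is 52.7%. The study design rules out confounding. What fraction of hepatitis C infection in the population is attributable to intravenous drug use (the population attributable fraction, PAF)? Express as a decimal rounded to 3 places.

p₁ = 0.707, p₀ = 0.232.
Overall risk P(Y=1) = π·p₁ + (1−π)·p₀ = 0.527×0.707 + 0.473×0.232 = 0.48233.
Under exogeneity, PAF = [P(Y=1) − p₀] / P(Y=1).
PAF = (0.48233 − 0.232) / 0.48233 ≈ 0.5190

PAF ≈ 0.519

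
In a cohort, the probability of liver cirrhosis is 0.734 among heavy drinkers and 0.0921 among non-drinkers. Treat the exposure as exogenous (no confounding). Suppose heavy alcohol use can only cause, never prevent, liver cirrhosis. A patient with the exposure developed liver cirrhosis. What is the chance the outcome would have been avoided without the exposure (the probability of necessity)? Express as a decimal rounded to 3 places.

Let p₁ = 0.734, p₀ = 0.0921.
Under exogeneity and monotonicity, PN = (p₁ − p₀) / p₁.
PN = (0.734 − 0.0921) / 0.734 = 0.6419 / 0.734 ≈ 0.8745

PN ≈ 0.875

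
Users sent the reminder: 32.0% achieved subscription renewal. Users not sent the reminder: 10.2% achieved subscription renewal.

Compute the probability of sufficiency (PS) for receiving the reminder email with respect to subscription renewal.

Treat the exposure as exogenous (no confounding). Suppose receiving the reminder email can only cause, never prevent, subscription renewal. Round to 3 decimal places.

p₁ = 0.32, p₀ = 0.102.
Under exogeneity and monotonicity, PS = (p₁ − p₀) / (1 − p₀).
PS = (0.32 − 0.102) / (1 − 0.102) = 0.218 / 0.898 ≈ 0.2428

PS ≈ 0.243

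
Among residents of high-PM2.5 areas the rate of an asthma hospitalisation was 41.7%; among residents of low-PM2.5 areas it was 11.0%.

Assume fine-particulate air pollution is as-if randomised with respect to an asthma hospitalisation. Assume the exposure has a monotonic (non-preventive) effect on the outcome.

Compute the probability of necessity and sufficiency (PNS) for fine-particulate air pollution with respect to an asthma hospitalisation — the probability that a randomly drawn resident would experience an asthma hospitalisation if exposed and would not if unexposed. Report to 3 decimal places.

p₁ = 0.417, p₀ = 0.11.
Under exogeneity and monotonicity, PNS = p₁ − p₀.
PNS = 0.417 − 0.11 = 0.307

PNS ≈ 0.307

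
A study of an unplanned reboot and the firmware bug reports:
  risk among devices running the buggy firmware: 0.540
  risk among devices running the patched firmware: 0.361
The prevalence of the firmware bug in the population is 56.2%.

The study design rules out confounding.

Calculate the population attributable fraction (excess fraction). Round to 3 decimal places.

PAF ≈ 0.218

Let p₁ = 0.54, p₀ = 0.361.
Overall risk P(Y=1) = π·p₁ + (1−π)·p₀ = 0.562×0.54 + 0.438×0.361 = 0.4616.
Under exogeneity, PAF = [P(Y=1) − p₀] / P(Y=1).
PAF = (0.4616 − 0.361) / 0.4616 ≈ 0.2179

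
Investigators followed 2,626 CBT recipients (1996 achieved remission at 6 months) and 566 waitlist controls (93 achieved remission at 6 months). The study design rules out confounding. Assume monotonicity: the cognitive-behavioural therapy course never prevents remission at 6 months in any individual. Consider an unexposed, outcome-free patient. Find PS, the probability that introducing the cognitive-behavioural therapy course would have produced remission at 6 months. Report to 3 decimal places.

p₁ = P(outcome | exposed) = 1996/2626 = 0.76009
p₀ = P(outcome | unexposed) = 93/566 = 0.16431
Under exogeneity and monotonicity, PS = (p₁ − p₀) / (1 − p₀).
PS = (0.76009 − 0.16431) / (1 − 0.16431) = 0.59578 / 0.83569 ≈ 0.7129

PS ≈ 0.713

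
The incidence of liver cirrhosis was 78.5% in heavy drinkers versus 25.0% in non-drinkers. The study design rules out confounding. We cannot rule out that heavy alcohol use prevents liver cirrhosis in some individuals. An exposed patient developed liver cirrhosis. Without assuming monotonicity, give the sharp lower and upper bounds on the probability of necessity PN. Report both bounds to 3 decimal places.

p₁ = 0.785, p₀ = 0.25.
Under exogeneity alone the bounds on PN are max{0,(p₁−p₀)/p₁} ≤ PN ≤ min{1,(1−p₀)/p₁}.
  lower = (p₁ − p₀)/p₁ = 0.535 / 0.785 ≈ 0.6815
  upper = min{1, (1 − p₀)/p₁} = 0.75 / 0.785 ≈ 0.9554

0.682 ≤ PN ≤ 0.955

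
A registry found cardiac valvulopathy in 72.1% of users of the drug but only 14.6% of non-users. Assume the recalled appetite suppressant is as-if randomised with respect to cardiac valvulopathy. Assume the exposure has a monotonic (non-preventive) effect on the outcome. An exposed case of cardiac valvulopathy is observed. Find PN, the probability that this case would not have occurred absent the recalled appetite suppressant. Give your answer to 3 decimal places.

p₁ = 0.721, p₀ = 0.146.
Under exogeneity and monotonicity, PN = (p₁ − p₀) / p₁.
PN = (0.721 − 0.146) / 0.721 = 0.575 / 0.721 ≈ 0.7975

PN ≈ 0.798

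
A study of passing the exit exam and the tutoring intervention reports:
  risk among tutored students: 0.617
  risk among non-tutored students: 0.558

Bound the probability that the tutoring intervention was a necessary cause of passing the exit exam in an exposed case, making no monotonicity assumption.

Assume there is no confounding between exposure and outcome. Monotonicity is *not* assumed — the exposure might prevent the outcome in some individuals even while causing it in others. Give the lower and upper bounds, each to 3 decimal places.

0.096 ≤ PN ≤ 0.716

Let p₁ = 0.617, p₀ = 0.558.
Under exogeneity alone the bounds on PN are max{0,(p₁−p₀)/p₁} ≤ PN ≤ min{1,(1−p₀)/p₁}.
  lower = (p₁ − p₀)/p₁ = 0.059 / 0.617 ≈ 0.0956
  upper = min{1, (1 − p₀)/p₁} = 0.442 / 0.617 ≈ 0.7164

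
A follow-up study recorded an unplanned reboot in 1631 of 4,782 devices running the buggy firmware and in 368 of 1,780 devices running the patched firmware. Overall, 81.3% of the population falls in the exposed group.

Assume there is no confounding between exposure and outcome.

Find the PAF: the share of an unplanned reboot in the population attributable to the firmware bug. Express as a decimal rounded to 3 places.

p₁ = P(outcome | exposed) = 1631/4782 = 0.34107
p₀ = P(outcome | unexposed) = 368/1780 = 0.20674
Overall risk P(Y=1) = π·p₁ + (1−π)·p₀ = 0.813×0.34107 + 0.187×0.20674 = 0.31595.
Under exogeneity, PAF = [P(Y=1) − p₀] / P(Y=1).
PAF = (0.31595 − 0.20674) / 0.31595 ≈ 0.3457

PAF ≈ 0.346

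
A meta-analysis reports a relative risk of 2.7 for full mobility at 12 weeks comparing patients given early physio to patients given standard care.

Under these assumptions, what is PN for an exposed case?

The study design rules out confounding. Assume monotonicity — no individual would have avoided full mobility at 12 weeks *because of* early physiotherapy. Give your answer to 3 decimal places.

PN ≈ 0.630

Under exogeneity and monotonicity, PN = (RR − 1) / RR = 1 − 1/RR.
PN = (2.7 − 1) / 2.7 = 1.7 / 2.7 ≈ 0.6296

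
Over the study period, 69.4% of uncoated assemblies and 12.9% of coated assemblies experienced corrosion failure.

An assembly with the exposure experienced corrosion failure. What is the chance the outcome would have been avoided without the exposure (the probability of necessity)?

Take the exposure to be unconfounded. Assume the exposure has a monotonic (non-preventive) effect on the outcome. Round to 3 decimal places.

p₁ = 0.694, p₀ = 0.129.
Under exogeneity and monotonicity, PN = (p₁ − p₀) / p₁.
PN = (0.694 − 0.129) / 0.694 = 0.565 / 0.694 ≈ 0.8141

PN ≈ 0.814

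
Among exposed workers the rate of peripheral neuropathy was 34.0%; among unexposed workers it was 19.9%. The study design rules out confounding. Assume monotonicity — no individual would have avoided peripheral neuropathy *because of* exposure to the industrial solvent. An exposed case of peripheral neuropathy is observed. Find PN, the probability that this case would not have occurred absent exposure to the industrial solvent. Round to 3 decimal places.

p₁ = 0.34, p₀ = 0.199.
Under exogeneity and monotonicity, PN = (p₁ − p₀) / p₁.
PN = (0.34 − 0.199) / 0.34 = 0.141 / 0.34 ≈ 0.4147

PN ≈ 0.415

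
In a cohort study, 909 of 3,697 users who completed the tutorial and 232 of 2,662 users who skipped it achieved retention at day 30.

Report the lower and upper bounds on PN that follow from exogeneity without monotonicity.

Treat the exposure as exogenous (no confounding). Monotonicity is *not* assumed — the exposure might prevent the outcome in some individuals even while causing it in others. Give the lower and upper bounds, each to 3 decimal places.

p₁ = P(outcome | exposed) = 909/3697 = 0.24588
p₀ = P(outcome | unexposed) = 232/2662 = 0.087153
Under exogeneity alone the bounds on PN are max{0,(p₁−p₀)/p₁} ≤ PN ≤ min{1,(1−p₀)/p₁}.
  lower = (p₁ − p₀)/p₁ = 0.15872 / 0.24588 ≈ 0.6455
  upper = min{1, (1 − p₀)/p₁} = 0.91285 / 0.24588 ≈ 3.7126 → capped at 1

0.646 ≤ PN ≤ 1.000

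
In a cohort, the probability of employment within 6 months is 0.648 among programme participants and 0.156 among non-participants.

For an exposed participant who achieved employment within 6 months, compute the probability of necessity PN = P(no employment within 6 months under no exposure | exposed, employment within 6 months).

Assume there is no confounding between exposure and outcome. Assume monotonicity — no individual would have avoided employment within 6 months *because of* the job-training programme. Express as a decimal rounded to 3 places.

Let p₁ = 0.648, p₀ = 0.156.
Under exogeneity and monotonicity, PN = (p₁ − p₀) / p₁.
PN = (0.648 − 0.156) / 0.648 = 0.492 / 0.648 ≈ 0.7593

PN ≈ 0.759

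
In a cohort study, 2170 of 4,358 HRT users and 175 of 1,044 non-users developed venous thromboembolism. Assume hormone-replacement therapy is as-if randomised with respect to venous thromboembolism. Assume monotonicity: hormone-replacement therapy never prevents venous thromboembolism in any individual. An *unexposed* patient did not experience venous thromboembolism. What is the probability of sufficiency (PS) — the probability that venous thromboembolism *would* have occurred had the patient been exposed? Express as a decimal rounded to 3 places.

p₁ = P(outcome | exposed) = 2170/4358 = 0.49793
p₀ = P(outcome | unexposed) = 175/1044 = 0.16762
Under exogeneity and monotonicity, PS = (p₁ − p₀) / (1 − p₀).
PS = (0.49793 − 0.16762) / (1 − 0.16762) = 0.33031 / 0.83238 ≈ 0.3968

PS ≈ 0.397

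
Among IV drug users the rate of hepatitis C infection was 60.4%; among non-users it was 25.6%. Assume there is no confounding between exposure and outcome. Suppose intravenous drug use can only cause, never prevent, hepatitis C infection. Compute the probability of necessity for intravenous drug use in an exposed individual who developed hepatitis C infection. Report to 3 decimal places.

p₁ = 0.604, p₀ = 0.256.
Under exogeneity and monotonicity, PN = (p₁ − p₀) / p₁.
PN = (0.604 − 0.256) / 0.604 = 0.348 / 0.604 ≈ 0.5762

PN ≈ 0.576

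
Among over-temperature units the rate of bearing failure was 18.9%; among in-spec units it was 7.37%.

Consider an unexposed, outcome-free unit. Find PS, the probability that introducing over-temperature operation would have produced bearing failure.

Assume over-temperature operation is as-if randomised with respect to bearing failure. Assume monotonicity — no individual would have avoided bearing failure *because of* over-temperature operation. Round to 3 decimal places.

PS ≈ 0.124

p₁ = 0.189, p₀ = 0.0737.
Under exogeneity and monotonicity, PS = (p₁ − p₀) / (1 − p₀).
PS = (0.189 − 0.0737) / (1 − 0.0737) = 0.1153 / 0.9263 ≈ 0.1245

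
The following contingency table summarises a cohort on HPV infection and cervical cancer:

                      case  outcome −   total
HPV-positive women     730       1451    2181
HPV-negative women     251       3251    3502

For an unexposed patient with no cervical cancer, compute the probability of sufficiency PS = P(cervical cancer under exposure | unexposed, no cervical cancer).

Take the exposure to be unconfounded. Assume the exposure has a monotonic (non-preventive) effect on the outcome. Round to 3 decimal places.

PS ≈ 0.283

p₁ = P(outcome | exposed) = 730/2181 = 0.33471
p₀ = P(outcome | unexposed) = 251/3502 = 0.071673
Under exogeneity and monotonicity, PS = (p₁ − p₀)/(1 − p₀).
PS = (0.33471 − 0.071673) / 0.92833 ≈ 0.2833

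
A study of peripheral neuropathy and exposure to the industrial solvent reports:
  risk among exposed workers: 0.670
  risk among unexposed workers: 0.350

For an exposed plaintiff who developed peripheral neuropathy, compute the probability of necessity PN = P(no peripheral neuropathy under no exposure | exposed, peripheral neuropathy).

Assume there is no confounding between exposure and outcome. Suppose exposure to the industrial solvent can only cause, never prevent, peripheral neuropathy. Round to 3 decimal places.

Let p₁ = 0.67, p₀ = 0.35.
Under exogeneity and monotonicity, PN = (p₁ − p₀) / p₁.
PN = (0.67 − 0.35) / 0.67 = 0.32 / 0.67 ≈ 0.4776

PN ≈ 0.478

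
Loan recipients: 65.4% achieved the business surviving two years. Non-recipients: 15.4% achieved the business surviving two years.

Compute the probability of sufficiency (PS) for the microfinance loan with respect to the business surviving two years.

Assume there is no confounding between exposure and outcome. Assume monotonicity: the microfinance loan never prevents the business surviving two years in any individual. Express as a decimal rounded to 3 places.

PS ≈ 0.591

p₁ = 0.654, p₀ = 0.154.
Under exogeneity and monotonicity, PS = (p₁ − p₀) / (1 − p₀).
PS = (0.654 − 0.154) / (1 − 0.154) = 0.5 / 0.846 ≈ 0.5910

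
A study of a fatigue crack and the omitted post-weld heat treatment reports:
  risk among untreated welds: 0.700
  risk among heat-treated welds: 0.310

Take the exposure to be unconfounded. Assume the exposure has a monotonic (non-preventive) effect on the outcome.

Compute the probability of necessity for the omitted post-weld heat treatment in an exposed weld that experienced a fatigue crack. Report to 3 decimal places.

PN ≈ 0.557

Let p₁ = 0.7, p₀ = 0.31.
Under exogeneity and monotonicity, PN = (p₁ − p₀) / p₁.
PN = (0.7 − 0.31) / 0.7 = 0.39 / 0.7 ≈ 0.5571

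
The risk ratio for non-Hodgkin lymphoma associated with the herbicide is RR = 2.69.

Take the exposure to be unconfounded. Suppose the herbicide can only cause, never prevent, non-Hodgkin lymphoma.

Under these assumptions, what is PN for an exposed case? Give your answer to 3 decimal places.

PN ≈ 0.628

Under exogeneity and monotonicity, PN = (RR − 1) / RR = 1 − 1/RR.
PN = (2.69 − 1) / 2.69 = 1.69 / 2.69 ≈ 0.6283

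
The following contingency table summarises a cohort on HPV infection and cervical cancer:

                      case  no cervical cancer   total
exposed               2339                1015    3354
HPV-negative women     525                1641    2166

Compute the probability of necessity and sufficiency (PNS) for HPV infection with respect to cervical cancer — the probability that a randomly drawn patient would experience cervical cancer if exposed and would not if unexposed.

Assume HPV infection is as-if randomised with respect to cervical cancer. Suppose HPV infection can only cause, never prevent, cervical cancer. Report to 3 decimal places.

p₁ = P(outcome | exposed) = 2339/3354 = 0.69738
p₀ = P(outcome | unexposed) = 525/2166 = 0.24238
Under exogeneity and monotonicity, PNS = p₁ − p₀.
PNS = 0.69738 − 0.24238 = 0.45499

PNS ≈ 0.455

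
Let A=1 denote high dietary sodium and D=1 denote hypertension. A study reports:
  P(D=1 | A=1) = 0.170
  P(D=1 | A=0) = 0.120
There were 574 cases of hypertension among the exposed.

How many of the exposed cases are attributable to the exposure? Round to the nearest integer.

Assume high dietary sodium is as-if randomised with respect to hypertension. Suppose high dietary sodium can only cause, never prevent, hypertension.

about 169 cases

Let p₁ = 0.17, p₀ = 0.12.
PN = (p₁ − p₀)/p₁ = (0.17 − 0.12) / 0.17 ≈ 0.29412.
Attributable cases ≈ PN × (exposed cases) = 0.29412 × 574 ≈ 168.82.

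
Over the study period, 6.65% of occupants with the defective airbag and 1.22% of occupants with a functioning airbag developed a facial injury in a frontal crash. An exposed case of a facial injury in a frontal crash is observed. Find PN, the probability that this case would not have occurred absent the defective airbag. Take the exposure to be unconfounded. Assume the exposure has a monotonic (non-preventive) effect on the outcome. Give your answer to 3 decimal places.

p₁ = 0.0665, p₀ = 0.0122.
Under exogeneity and monotonicity, PN = (p₁ − p₀) / p₁.
PN = (0.0665 − 0.0122) / 0.0665 = 0.0543 / 0.0665 ≈ 0.8165

PN ≈ 0.817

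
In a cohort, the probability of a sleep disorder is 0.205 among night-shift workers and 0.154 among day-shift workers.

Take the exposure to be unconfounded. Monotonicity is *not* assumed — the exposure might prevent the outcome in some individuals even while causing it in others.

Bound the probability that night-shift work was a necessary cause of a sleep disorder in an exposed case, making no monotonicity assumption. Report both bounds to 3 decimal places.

Let p₁ = 0.205, p₀ = 0.154.
Under exogeneity alone the bounds on PN are max{0,(p₁−p₀)/p₁} ≤ PN ≤ min{1,(1−p₀)/p₁}.
  lower = (p₁ − p₀)/p₁ = 0.051 / 0.205 ≈ 0.2488
  upper = min{1, (1 − p₀)/p₁} = 0.846 / 0.205 ≈ 4.1268 → capped at 1

0.249 ≤ PN ≤ 1.000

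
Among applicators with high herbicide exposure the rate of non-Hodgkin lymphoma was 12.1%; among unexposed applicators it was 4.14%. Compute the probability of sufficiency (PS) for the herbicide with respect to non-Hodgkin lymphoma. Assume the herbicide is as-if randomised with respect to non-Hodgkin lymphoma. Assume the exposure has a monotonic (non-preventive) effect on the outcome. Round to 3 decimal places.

p₁ = 0.121, p₀ = 0.0414.
Under exogeneity and monotonicity, PS = (p₁ − p₀) / (1 − p₀).
PS = (0.121 − 0.0414) / (1 − 0.0414) = 0.0796 / 0.9586 ≈ 0.0830

PS ≈ 0.083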